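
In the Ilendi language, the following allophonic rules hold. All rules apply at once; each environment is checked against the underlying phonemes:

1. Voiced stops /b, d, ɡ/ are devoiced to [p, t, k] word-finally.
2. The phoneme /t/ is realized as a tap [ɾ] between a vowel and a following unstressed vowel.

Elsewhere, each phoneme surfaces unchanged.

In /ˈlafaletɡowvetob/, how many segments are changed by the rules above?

Segments that undergo a rule: /t/ → [ɾ] (rule 2); /b/ → [p] (rule 1).
All other segments surface unchanged.

2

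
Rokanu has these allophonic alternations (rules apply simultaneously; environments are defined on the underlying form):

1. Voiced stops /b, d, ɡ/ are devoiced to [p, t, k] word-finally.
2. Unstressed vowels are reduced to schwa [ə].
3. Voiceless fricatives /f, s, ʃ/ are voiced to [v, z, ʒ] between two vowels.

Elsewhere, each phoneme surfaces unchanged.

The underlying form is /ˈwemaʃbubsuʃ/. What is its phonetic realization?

[ˈweməʃbəbsəʃ]

/e/ — between /w/ and /m/; rule 2 does not apply here → [e].
/a/ meets the environment for rule 2 (in an unstressed syllable) → [ə].
/ʃ/ (between /a/ and /b/) is in the target of rule 3 but the environment (between two vowels) is not met → [ʃ].
/b/ — between /ʃ/ and /u/; rule 1 does not apply here → [b].
Rule 2 applies to /u/ (between /b/ and /b/: in an unstressed syllable) → [ə].
/b/ — between /u/ and /s/; rule 1 does not apply here → [b].
/s/ (between /b/ and /u/): rule 3 targets it, but not between two vowels → unchanged [s].
/u/ — between /s/ and /ʃ/, in an unstressed syllable — surfaces as [ə] (rule 2).
/ʃ/ (word-final) is in the target of rule 3 but the environment (between two vowels) is not met → [ʃ].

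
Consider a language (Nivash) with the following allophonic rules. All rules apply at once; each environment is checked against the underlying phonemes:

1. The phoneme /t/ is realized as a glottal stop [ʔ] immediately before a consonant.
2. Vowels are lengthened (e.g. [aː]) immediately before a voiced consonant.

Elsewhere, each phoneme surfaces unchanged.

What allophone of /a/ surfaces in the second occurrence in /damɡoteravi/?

/a/ — between /r/ and /v/, before a voiced consonant — surfaces as [aː] (rule 2).

[aː]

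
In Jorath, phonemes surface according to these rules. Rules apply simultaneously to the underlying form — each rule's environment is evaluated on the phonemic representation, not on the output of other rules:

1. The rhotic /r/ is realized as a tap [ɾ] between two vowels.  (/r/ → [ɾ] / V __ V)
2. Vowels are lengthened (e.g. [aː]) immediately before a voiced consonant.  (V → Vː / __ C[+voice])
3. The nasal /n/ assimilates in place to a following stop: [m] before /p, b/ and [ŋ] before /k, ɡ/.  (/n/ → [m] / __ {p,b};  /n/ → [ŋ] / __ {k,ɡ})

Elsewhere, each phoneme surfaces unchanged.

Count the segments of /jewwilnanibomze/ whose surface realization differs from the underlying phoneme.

5

Segments that undergo a rule: /e/ → [eː] (rule 2); /i/ → [iː] (rule 2); /a/ → [aː] (rule 2); /i/ → [iː] (rule 2); /o/ → [oː] (rule 2).
All other segments surface unchanged.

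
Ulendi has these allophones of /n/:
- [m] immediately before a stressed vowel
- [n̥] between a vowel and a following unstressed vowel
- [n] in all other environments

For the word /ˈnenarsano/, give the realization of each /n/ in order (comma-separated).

Occurrence 1 (position 1): immediately before a stressed vowel → [m].
Occurrence 2 (position 3): between a vowel and a following unstressed vowel → [n̥].
Occurrence 3 (position 8): between a vowel and a following unstressed vowel → [n̥].

[m], [n̥], [n̥]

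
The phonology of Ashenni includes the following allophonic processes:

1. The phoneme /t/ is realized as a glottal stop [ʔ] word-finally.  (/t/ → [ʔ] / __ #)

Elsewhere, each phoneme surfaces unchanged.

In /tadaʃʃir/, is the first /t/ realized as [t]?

Yes

/t/ (word-initial) is in the target of rule 1 but the environment (word-finally) is not met → [t].
The actual realization is [t], which matches [t].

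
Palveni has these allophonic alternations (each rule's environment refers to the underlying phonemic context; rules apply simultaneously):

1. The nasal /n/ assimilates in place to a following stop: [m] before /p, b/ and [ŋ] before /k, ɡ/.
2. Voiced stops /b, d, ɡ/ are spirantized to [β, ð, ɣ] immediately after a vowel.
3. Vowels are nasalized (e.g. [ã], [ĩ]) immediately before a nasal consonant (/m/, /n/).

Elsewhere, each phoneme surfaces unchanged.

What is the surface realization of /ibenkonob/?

/i/ (word-initial) fails the environment for rule 3, so it stays [i].
/b/ meets the environment for rule 2 (immediately after a vowel) → [β].
/e/ meets the environment for rule 3 (before a nasal consonant) → [ẽ].
Rule 1 applies to /n/ (between /e/ and /k/: before a labial or velar stop) → [ŋ].
/k/ (between /n/ and /o/) is unaffected → [k].
/o/ meets the environment for rule 3 (before a nasal consonant) → [õ].
/n/ — between /o/ and /o/; rule 1 does not apply here → [n].
/o/ (between /n/ and /b/) fails the environment for rule 3, so it stays [o].
/b/ meets the environment for rule 2 (immediately after a vowel) → [β].

[iβẽŋkõnoβ]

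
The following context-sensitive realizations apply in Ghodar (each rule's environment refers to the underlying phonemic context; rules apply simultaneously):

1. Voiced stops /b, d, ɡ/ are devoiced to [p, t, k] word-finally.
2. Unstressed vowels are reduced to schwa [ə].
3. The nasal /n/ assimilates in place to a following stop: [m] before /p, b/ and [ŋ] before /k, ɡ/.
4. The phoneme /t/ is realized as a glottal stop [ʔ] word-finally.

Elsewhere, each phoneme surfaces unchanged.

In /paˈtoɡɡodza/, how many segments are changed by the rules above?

Segments that undergo a rule: /a/ → [ə] (rule 2); /o/ → [ə] (rule 2); /a/ → [ə] (rule 2).
All other segments surface unchanged.

3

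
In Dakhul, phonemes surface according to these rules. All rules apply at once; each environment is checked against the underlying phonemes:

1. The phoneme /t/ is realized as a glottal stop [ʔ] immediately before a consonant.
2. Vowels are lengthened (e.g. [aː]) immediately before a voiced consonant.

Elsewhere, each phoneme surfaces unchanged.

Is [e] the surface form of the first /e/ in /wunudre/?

/e/ — word-final; rule 2 does not apply here → [e].
The actual realization is [e], which matches [e].

Yes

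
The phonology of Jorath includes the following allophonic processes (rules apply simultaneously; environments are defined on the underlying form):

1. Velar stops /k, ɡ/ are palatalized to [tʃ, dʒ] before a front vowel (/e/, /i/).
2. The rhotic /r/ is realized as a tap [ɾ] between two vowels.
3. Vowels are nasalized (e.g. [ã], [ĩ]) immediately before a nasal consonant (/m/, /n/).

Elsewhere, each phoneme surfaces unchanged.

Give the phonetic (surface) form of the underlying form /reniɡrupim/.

/r/ (word-initial) is in the target of rule 2 but the environment (between two vowels) is not met → [r].
/e/ (between /r/ and /n/) occurs before a nasal consonant → [ẽ] by rule 3.
/n/ (between /e/ and /i/) is unaffected → [n].
/i/ (between /n/ and /ɡ/) is in the target of rule 3 but the environment (before a nasal consonant) is not met → [i].
/ɡ/ (between /i/ and /r/) is in the target of rule 1 but the environment (before a front vowel) is not met → [ɡ].
/r/ (between /ɡ/ and /u/) is in the target of rule 2 but the environment (between two vowels) is not met → [r].
/u/ (between /r/ and /p/) fails the environment for rule 3, so it stays [u].
/p/ (between /u/ and /i/) is unaffected → [p].
/i/ (between /p/ and /m/): before a nasal consonant, so rule 3 applies → [ĩ].
/m/ (word-final): no rule targets it → [m].

[rẽniɡrupĩm]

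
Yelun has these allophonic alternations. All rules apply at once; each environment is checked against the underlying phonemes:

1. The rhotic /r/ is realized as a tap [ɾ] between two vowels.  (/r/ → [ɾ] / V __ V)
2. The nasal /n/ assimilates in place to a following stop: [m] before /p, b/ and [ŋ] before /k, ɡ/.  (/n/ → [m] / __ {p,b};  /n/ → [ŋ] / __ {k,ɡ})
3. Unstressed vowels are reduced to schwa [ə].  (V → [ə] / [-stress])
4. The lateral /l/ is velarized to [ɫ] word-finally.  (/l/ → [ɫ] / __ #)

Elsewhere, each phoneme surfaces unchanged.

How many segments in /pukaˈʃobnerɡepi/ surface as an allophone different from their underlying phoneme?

5

Segments that undergo a rule: /u/ → [ə] (rule 3); /a/ → [ə] (rule 3); /e/ → [ə] (rule 3); /e/ → [ə] (rule 3); /i/ → [ə] (rule 3).
All other segments surface unchanged.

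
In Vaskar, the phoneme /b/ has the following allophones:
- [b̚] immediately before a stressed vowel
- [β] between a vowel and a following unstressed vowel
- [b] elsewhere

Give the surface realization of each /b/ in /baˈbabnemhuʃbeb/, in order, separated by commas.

[b], [b̚], [b], [b], [b]

Occurrence 1 (position 1): no conditioning environment matches → elsewhere allophone [b].
Occurrence 2 (position 3): immediately before a stressed vowel → [b̚].
Occurrence 3 (position 5): no conditioning environment matches → elsewhere allophone [b].
Occurrence 4 (position 12): no conditioning environment matches → elsewhere allophone [b].
Occurrence 5 (position 14): no conditioning environment matches → elsewhere allophone [b].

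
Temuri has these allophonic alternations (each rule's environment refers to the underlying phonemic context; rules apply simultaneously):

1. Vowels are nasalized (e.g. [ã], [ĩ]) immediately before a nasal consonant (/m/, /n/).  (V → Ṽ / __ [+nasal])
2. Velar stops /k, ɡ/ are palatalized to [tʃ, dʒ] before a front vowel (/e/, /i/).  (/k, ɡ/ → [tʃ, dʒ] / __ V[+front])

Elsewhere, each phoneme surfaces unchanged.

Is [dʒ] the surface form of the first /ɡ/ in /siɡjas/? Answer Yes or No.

No

/ɡ/ — between /i/ and /j/; rule 2 does not apply here → [ɡ].
The actual realization is [ɡ], not [dʒ].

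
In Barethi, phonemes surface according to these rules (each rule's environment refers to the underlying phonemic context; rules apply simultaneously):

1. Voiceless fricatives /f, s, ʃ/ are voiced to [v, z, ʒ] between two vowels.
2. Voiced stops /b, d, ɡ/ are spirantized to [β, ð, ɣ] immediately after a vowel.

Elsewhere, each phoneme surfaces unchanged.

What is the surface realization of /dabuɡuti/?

/d/ — word-initial; rule 2 does not apply here → [d].
/a/ (between /d/ and /b/): no rule targets it → [a].
/b/ — between /a/ and /u/, immediately after a vowel — surfaces as [β] (rule 2).
/u/ — not in any rule's target class → [u].
/ɡ/ (between /u/ and /u/): immediately after a vowel, so rule 2 applies → [ɣ].
/u/ (between /ɡ/ and /t/): no rule targets it → [u].
/t/ (between /u/ and /i/): no rule targets it → [t].
/i/ (word-final): no rule targets it → [i].

[daβuɣuti]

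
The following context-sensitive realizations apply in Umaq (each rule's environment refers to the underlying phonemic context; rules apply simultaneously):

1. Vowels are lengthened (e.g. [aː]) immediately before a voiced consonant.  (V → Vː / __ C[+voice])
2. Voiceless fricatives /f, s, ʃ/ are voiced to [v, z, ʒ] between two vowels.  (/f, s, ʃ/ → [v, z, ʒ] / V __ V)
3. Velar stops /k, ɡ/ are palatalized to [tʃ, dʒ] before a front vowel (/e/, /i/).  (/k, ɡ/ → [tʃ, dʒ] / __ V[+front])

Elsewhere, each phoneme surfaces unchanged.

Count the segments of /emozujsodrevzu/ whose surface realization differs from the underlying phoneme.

Segments that undergo a rule: /e/ → [eː] (rule 1); /o/ → [oː] (rule 1); /u/ → [uː] (rule 1); /o/ → [oː] (rule 1); /e/ → [eː] (rule 1).
All other segments surface unchanged.

5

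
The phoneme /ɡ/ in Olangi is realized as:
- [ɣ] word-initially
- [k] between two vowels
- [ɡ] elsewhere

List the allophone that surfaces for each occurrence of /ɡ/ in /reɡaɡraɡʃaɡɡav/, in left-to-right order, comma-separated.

Occurrence 1 (position 3): between two vowels → [k].
Occurrence 2 (position 5): no conditioning environment matches → elsewhere allophone [ɡ].
Occurrence 3 (position 8): no conditioning environment matches → elsewhere allophone [ɡ].
Occurrence 4 (position 11): no conditioning environment matches → elsewhere allophone [ɡ].
Occurrence 5 (position 12): no conditioning environment matches → elsewhere allophone [ɡ].

[k], [ɡ], [ɡ], [ɡ], [ɡ]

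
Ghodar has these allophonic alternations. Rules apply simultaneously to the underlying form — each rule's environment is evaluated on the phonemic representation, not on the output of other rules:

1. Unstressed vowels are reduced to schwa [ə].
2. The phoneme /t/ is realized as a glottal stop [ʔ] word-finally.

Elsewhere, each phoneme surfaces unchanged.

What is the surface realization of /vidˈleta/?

[vədˈletə]

/v/ (word-initial) is unaffected → [v].
/i/ meets the environment for rule 1 (in an unstressed syllable) → [ə].
/d/ (between /i/ and /l/): no rule targets it → [d].
/l/ — not in any rule's target class → [l].
/e/ (between /l/ and /t/) fails the environment for rule 1, so it stays [e].
/t/ (between /e/ and /a/) is in the target of rule 2 but the environment (word-finally) is not met → [t].
/a/ (word-final): in an unstressed syllable, so rule 1 applies → [ə].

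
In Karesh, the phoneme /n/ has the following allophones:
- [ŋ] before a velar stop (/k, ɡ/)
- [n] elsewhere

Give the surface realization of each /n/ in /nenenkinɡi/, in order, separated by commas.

[n], [n], [ŋ], [ŋ]

Occurrence 1 (position 1): no conditioning environment matches → elsewhere allophone [n].
Occurrence 2 (position 3): no conditioning environment matches → elsewhere allophone [n].
Occurrence 3 (position 5): before a velar stop → [ŋ].
Occurrence 4 (position 8): before a velar stop → [ŋ].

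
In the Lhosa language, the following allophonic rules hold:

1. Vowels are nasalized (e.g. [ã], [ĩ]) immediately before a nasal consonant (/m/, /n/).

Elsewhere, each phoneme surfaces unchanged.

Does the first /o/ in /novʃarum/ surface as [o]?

/o/ (between /n/ and /v/) is in the target of rule 1 but the environment (before a nasal consonant) is not met → [o].
The actual realization is [o], which matches [o].

Yes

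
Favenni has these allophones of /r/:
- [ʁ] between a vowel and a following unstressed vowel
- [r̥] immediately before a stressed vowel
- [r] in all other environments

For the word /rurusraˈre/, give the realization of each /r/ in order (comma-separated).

[r], [ʁ], [r], [r̥]

Occurrence 1 (position 1): no conditioning environment matches → elsewhere allophone [r].
Occurrence 2 (position 3): between a vowel and a following unstressed vowel → [ʁ].
Occurrence 3 (position 6): no conditioning environment matches → elsewhere allophone [r].
Occurrence 4 (position 8): immediately before a stressed vowel → [r̥].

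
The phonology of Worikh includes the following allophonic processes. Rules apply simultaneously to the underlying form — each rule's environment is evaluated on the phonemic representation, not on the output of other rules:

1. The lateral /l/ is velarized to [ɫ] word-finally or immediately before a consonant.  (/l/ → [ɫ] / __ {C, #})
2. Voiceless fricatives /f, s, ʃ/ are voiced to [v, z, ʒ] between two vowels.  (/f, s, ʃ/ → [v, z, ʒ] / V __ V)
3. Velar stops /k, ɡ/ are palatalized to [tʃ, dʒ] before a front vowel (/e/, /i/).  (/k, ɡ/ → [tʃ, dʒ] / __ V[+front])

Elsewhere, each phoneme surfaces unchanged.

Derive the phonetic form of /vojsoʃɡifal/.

[vojsoʃdʒivaɫ]

/s/ (between /j/ and /o/) is in the target of rule 2 but the environment (between two vowels) is not met → [s].
/ʃ/ — between /o/ and /ɡ/; rule 2 does not apply here → [ʃ].
/ɡ/ (between /ʃ/ and /i/): before a front vowel, so rule 3 applies → [dʒ].
/f/ (between /i/ and /a/): between two vowels, so rule 2 applies → [v].
Rule 1 applies to /l/ (word-final: word-finally or immediately before a consonant) → [ɫ].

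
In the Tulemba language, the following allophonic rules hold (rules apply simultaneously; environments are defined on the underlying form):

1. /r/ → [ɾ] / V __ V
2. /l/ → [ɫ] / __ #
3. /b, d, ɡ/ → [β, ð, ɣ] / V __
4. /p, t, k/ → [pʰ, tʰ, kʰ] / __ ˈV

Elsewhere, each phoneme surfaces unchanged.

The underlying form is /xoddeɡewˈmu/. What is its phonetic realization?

/d/ meets the environment for rule 3 (immediately after a vowel) → [ð].
/d/ (between /d/ and /e/) fails the environment for rule 3, so it stays [d].
/ɡ/ (between /e/ and /e/): immediately after a vowel, so rule 3 applies → [ɣ].

[xoðdeɣewˈmu]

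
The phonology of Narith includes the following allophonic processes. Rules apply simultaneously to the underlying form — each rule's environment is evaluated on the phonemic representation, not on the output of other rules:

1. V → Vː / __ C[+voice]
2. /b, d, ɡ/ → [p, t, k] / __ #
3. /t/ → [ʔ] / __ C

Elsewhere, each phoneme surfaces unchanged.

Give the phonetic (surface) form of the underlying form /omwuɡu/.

[oːmwuːɡu]

/o/ — word-initial, before a voiced consonant — surfaces as [oː] (rule 1).
/m/ (between /o/ and /w/): no rule targets it → [m].
/w/ (between /m/ and /u/) is unaffected → [w].
/u/ meets the environment for rule 1 (before a voiced consonant) → [uː].
/ɡ/ (between /u/ and /u/): rule 2 targets it, but not word-finally → unchanged [ɡ].
/u/ (word-final) is in the target of rule 1 but the environment (before a voiced consonant) is not met → [u].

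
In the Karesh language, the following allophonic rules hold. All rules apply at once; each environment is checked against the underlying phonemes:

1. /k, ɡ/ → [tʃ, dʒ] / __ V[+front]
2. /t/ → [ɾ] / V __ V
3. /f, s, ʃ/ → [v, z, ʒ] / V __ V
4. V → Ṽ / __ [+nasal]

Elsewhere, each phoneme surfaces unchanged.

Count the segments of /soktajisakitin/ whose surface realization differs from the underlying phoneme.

Segments that undergo a rule: /s/ → [z] (rule 3); /k/ → [tʃ] (rule 1); /t/ → [ɾ] (rule 2); /i/ → [ĩ] (rule 4).
All other segments surface unchanged.

4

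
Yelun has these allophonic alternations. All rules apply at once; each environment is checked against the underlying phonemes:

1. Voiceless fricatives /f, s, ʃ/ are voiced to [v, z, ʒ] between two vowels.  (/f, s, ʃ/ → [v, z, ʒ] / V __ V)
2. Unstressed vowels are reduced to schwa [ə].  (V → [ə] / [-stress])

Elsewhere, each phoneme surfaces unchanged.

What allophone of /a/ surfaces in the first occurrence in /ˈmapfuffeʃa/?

[a]

/a/ (between /m/ and /p/): rule 2 targets it, but not in an unstressed syllable → unchanged [a].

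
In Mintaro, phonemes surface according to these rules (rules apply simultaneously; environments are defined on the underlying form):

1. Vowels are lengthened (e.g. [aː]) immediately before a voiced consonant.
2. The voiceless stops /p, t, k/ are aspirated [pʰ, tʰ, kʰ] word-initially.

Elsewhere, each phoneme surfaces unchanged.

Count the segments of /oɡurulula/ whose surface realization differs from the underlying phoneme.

4

Segments that undergo a rule: /o/ → [oː] (rule 1); /u/ → [uː] (rule 1); /u/ → [uː] (rule 1); /u/ → [uː] (rule 1).
All other segments surface unchanged.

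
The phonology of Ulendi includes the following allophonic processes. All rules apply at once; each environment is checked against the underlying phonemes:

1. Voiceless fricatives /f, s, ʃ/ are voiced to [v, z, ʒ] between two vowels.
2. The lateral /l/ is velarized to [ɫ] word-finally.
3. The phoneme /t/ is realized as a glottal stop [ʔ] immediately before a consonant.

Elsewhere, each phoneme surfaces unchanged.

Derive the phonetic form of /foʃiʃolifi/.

[foʒiʒolivi]

/f/ (word-initial) fails the environment for rule 1, so it stays [f].
Rule 1 applies to /ʃ/ (between /o/ and /i/: between two vowels) → [ʒ].
/ʃ/ (between /i/ and /o/): between two vowels, so rule 1 applies → [ʒ].
/l/ — between /o/ and /i/; rule 2 does not apply here → [l].
/f/ — between /i/ and /i/, between two vowels — surfaces as [v] (rule 1).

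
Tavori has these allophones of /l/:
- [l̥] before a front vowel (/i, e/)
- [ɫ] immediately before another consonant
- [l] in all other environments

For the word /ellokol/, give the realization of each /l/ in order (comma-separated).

Occurrence 1 (position 2): immediately before another consonant → [ɫ].
Occurrence 2 (position 3): no conditioning environment matches → elsewhere allophone [l].
Occurrence 3 (position 7): no conditioning environment matches → elsewhere allophone [l].

[ɫ], [l], [l]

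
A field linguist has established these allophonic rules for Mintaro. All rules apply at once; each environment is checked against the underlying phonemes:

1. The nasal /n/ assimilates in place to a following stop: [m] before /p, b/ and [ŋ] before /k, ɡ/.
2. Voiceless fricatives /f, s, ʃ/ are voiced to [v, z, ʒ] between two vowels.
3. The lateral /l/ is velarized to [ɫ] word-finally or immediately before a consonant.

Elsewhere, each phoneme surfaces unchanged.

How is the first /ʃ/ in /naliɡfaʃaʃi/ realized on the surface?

/ʃ/ meets the environment for rule 2 (between two vowels) → [ʒ].

[ʒ]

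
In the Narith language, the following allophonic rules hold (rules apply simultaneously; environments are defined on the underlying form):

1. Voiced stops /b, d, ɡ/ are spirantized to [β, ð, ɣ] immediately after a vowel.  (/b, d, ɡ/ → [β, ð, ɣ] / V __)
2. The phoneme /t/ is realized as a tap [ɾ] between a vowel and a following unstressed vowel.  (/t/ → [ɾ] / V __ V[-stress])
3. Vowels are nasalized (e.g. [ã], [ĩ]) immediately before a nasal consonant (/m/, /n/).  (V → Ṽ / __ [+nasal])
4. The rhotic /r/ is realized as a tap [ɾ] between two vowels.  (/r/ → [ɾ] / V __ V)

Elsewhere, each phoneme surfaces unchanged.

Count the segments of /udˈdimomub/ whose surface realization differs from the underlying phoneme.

4

Segments that undergo a rule: /d/ → [ð] (rule 1); /i/ → [ĩ] (rule 3); /o/ → [õ] (rule 3); /b/ → [β] (rule 1).
All other segments surface unchanged.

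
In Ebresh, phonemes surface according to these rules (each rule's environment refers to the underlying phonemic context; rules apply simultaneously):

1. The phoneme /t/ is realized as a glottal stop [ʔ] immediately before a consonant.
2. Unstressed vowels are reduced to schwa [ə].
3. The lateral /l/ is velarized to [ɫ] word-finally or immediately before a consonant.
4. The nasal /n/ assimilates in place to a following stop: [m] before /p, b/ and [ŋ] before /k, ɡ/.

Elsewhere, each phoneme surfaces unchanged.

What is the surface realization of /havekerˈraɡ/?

/h/ (word-initial) is unaffected → [h].
/a/ (between /h/ and /v/) occurs in an unstressed syllable → [ə] by rule 2.
/v/ (between /a/ and /e/) is unaffected → [v].
/e/ (between /v/ and /k/) occurs in an unstressed syllable → [ə] by rule 2.
/k/ (between /e/ and /e/) is unaffected → [k].
/e/ (between /k/ and /r/) occurs in an unstressed syllable → [ə] by rule 2.
/r/ stays [r].
/r/ — not in any rule's target class → [r].
/a/ — between /r/ and /ɡ/; rule 2 does not apply here → [a].
/ɡ/ — not in any rule's target class → [ɡ].

[həvəkərˈraɡ]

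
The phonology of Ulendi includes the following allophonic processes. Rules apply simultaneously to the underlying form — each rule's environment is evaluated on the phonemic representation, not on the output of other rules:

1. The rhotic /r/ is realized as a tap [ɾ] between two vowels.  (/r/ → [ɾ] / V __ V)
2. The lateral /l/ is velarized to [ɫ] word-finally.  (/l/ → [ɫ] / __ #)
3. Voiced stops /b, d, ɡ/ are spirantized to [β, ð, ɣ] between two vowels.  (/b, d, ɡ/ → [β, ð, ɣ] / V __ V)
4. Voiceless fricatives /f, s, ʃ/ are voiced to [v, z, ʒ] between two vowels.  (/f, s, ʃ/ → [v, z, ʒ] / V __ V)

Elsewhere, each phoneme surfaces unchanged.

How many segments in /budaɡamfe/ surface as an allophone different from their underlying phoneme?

2

Segments that undergo a rule: /d/ → [ð] (rule 3); /ɡ/ → [ɣ] (rule 3).
All other segments surface unchanged.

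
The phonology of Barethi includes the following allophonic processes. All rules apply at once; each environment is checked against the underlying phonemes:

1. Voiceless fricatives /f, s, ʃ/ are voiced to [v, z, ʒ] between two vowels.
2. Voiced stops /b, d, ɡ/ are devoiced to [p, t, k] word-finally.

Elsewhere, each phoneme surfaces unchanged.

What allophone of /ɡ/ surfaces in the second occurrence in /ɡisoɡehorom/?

[ɡ]

/ɡ/ (between /o/ and /e/) is in the target of rule 2 but the environment (word-finally) is not met → [ɡ].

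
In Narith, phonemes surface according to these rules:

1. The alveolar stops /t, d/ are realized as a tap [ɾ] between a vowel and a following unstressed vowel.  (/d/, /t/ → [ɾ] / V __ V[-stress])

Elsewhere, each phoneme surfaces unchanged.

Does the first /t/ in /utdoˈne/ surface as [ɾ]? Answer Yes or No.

No

/t/ (between /u/ and /d/) fails the environment for rule 1, so it stays [t].
The actual realization is [t], not [ɾ].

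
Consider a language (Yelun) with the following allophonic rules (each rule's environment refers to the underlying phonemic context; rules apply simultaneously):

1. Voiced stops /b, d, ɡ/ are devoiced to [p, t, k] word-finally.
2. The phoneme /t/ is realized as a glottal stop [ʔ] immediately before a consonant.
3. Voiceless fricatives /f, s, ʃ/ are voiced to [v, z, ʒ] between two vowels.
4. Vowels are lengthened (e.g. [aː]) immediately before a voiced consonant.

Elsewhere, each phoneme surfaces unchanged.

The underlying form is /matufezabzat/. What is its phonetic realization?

/m/ (word-initial) is unaffected → [m].
/a/ — between /m/ and /t/; rule 4 does not apply here → [a].
/t/ (between /a/ and /u/) fails the environment for rule 2, so it stays [t].
/u/ (between /t/ and /f/) is in the target of rule 4 but the environment (before a voiced consonant) is not met → [u].
/f/ meets the environment for rule 3 (between two vowels) → [v].
/e/ (between /f/ and /z/): before a voiced consonant, so rule 4 applies → [eː].
/z/ (between /e/ and /a/) is unaffected → [z].
/a/ — between /z/ and /b/, before a voiced consonant — surfaces as [aː] (rule 4).
/b/ — between /a/ and /z/; rule 1 does not apply here → [b].
/z/ stays [z].
/a/ (between /z/ and /t/): rule 4 targets it, but not before a voiced consonant → unchanged [a].
/t/ — word-final; rule 2 does not apply here → [t].

[matuveːzaːbzat]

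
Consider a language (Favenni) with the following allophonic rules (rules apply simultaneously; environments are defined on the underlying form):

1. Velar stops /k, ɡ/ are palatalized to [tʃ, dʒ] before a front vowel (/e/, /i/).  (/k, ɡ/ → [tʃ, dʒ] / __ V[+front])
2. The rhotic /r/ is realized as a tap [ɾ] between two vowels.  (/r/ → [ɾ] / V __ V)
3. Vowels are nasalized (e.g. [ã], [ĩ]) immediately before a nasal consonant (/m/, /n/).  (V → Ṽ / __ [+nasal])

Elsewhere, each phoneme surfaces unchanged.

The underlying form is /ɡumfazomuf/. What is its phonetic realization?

/ɡ/ — word-initial; rule 1 does not apply here → [ɡ].
Rule 3 applies to /u/ (between /ɡ/ and /m/: before a nasal consonant) → [ũ].
/a/ (between /f/ and /z/) is in the target of rule 3 but the environment (before a nasal consonant) is not met → [a].
Rule 3 applies to /o/ (between /z/ and /m/: before a nasal consonant) → [õ].
/u/ (between /m/ and /f/) fails the environment for rule 3, so it stays [u].

[ɡũmfazõmuf]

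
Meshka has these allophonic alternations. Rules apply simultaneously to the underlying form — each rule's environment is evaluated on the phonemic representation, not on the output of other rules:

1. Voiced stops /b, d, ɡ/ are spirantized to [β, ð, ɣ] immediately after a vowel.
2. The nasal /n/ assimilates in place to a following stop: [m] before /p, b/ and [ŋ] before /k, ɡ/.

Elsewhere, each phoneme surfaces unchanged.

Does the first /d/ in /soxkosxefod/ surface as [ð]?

/d/ — word-final, immediately after a vowel — surfaces as [ð] (rule 1).
The actual realization is [ð], which matches [ð].

Yes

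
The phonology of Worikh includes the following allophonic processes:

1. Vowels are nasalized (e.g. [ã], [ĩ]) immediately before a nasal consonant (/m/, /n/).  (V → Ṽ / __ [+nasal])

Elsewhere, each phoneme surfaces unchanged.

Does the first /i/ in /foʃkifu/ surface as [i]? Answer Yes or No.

Yes

/i/ (between /k/ and /f/) is in the target of rule 1 but the environment (before a nasal consonant) is not met → [i].
The actual realization is [i], which matches [i].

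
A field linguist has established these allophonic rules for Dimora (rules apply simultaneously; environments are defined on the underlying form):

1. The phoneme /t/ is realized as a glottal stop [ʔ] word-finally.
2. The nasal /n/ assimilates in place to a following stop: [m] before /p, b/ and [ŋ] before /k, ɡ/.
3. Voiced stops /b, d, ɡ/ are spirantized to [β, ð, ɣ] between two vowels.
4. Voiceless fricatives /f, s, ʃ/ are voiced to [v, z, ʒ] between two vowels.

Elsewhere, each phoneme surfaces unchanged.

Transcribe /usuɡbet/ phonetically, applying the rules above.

/u/ (word-initial): no rule targets it → [u].
/s/ — between /u/ and /u/, between two vowels — surfaces as [z] (rule 4).
/u/ (between /s/ and /ɡ/): no rule targets it → [u].
/ɡ/ (between /u/ and /b/) is in the target of rule 3 but the environment (between two vowels) is not met → [ɡ].
/b/ (between /ɡ/ and /e/): rule 3 targets it, but not between two vowels → unchanged [b].
/e/ (between /b/ and /t/) is unaffected → [e].
/t/ (word-final) occurs word-finally → [ʔ] by rule 1.

[uzuɡbeʔ]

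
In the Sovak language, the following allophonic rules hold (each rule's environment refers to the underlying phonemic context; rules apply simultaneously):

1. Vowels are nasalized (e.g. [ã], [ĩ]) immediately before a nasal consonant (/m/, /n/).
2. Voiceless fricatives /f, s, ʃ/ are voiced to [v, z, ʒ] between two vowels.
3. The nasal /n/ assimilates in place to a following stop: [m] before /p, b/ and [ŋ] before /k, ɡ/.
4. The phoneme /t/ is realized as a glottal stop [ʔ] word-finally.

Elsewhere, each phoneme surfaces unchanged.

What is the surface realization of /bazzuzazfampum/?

[bazzuzazfãmpũm]

/a/ — between /b/ and /z/; rule 1 does not apply here → [a].
/u/ (between /z/ and /z/) fails the environment for rule 1, so it stays [u].
/a/ (between /z/ and /z/): rule 1 targets it, but not before a nasal consonant → unchanged [a].
/f/ — between /z/ and /a/; rule 2 does not apply here → [f].
/a/ meets the environment for rule 1 (before a nasal consonant) → [ã].
/u/ — between /p/ and /m/, before a nasal consonant — surfaces as [ũ] (rule 1).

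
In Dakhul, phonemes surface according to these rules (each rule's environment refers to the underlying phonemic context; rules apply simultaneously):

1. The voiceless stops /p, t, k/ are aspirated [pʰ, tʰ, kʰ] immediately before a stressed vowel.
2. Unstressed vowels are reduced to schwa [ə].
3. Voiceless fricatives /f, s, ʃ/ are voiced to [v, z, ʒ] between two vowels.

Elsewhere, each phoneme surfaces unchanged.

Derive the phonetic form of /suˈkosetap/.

/s/ — word-initial; rule 3 does not apply here → [s].
/u/ — between /s/ and /k/, in an unstressed syllable — surfaces as [ə] (rule 2).
Rule 1 applies to /k/ (between /u/ and /o/: immediately before a stressed vowel) → [kʰ].
/o/ (between /k/ and /s/) is in the target of rule 2 but the environment (in an unstressed syllable) is not met → [o].
/s/ (between /o/ and /e/): between two vowels, so rule 3 applies → [z].
/e/ (between /s/ and /t/) occurs in an unstressed syllable → [ə] by rule 2.
/t/ (between /e/ and /a/) is in the target of rule 1 but the environment (immediately before a stressed vowel) is not met → [t].
/a/ (between /t/ and /p/) occurs in an unstressed syllable → [ə] by rule 2.
/p/ (word-final): rule 1 targets it, but not immediately before a stressed vowel → unchanged [p].

[səˈkʰozətəp]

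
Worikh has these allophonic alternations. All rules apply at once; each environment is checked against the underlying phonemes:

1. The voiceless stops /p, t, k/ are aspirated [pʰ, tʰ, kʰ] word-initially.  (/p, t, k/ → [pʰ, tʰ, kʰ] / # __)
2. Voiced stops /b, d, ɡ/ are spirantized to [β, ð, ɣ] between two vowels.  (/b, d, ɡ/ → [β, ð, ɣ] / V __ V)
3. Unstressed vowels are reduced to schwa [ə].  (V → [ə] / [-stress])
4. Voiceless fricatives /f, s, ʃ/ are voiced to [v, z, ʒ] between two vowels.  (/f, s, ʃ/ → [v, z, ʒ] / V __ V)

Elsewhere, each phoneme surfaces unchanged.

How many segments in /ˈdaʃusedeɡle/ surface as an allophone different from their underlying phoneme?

Segments that undergo a rule: /ʃ/ → [ʒ] (rule 4); /u/ → [ə] (rule 3); /s/ → [z] (rule 4); /e/ → [ə] (rule 3); /d/ → [ð] (rule 2); /e/ → [ə] (rule 3); /e/ → [ə] (rule 3).
All other segments surface unchanged.

7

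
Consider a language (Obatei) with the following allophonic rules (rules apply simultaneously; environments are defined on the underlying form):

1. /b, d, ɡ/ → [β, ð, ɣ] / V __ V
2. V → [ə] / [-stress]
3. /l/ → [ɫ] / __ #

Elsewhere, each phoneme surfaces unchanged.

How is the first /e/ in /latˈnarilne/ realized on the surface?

[ə]

/e/ meets the environment for rule 2 (in an unstressed syllable) → [ə].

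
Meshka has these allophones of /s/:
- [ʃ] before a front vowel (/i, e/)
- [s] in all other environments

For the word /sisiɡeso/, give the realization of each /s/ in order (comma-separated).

Occurrence 1 (position 1): before a front vowel (/i, e/) → [ʃ].
Occurrence 2 (position 3): before a front vowel (/i, e/) → [ʃ].
Occurrence 3 (position 7): no conditioning environment matches → elsewhere allophone [s].

[ʃ], [ʃ], [s]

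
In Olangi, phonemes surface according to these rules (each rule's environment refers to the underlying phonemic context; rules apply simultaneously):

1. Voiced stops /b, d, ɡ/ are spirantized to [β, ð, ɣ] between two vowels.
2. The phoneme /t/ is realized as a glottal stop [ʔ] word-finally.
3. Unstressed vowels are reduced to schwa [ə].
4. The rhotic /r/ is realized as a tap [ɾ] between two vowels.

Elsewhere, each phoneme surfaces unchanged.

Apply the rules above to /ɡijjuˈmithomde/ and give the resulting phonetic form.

[ɡəjjəˈmithəmdə]

/ɡ/ — word-initial; rule 1 does not apply here → [ɡ].
Rule 3 applies to /i/ (between /ɡ/ and /j/: in an unstressed syllable) → [ə].
/j/ — not in any rule's target class → [j].
/j/ (between /j/ and /u/): no rule targets it → [j].
/u/ (between /j/ and /m/): in an unstressed syllable, so rule 3 applies → [ə].
/m/ (between /u/ and /i/): no rule targets it → [m].
/i/ (between /m/ and /t/) is in the target of rule 3 but the environment (in an unstressed syllable) is not met → [i].
/t/ (between /i/ and /h/): rule 2 targets it, but not word-finally → unchanged [t].
/h/ stays [h].
/o/ meets the environment for rule 3 (in an unstressed syllable) → [ə].
/m/ — not in any rule's target class → [m].
/d/ — between /m/ and /e/; rule 1 does not apply here → [d].
/e/ — word-final, in an unstressed syllable — surfaces as [ə] (rule 3).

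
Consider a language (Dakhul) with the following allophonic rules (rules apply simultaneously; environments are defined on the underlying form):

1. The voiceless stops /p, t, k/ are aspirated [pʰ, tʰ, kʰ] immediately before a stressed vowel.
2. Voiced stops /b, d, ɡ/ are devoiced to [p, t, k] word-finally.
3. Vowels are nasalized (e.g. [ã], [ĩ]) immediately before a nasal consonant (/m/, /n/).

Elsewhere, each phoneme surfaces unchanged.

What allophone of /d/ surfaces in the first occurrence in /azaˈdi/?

/d/ (between /a/ and /i/) fails the environment for rule 2, so it stays [d].

[d]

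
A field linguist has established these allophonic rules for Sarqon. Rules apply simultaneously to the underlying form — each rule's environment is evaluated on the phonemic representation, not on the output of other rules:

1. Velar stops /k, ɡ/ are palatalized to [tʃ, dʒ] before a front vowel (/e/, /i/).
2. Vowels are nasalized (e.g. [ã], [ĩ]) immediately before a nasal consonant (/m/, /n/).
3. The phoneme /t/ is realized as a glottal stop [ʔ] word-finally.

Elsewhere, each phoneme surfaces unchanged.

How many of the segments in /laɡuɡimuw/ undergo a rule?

Segments that undergo a rule: /ɡ/ → [dʒ] (rule 1); /i/ → [ĩ] (rule 2).
All other segments surface unchanged.

2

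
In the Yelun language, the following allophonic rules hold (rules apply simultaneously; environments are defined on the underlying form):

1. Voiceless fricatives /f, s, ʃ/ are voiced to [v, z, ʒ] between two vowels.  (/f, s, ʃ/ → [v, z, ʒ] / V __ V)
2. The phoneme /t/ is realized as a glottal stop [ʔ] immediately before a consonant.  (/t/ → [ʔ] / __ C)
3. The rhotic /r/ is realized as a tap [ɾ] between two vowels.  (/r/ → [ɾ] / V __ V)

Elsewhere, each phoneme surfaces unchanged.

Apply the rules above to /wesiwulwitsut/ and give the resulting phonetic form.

[weziwulwiʔsut]

Rule 1 applies to /s/ (between /e/ and /i/: between two vowels) → [z].
/t/ meets the environment for rule 2 (immediately before a consonant) → [ʔ].
/s/ (between /t/ and /u/) is in the target of rule 1 but the environment (between two vowels) is not met → [s].
/t/ (word-final) is in the target of rule 2 but the environment (immediately before a consonant) is not met → [t].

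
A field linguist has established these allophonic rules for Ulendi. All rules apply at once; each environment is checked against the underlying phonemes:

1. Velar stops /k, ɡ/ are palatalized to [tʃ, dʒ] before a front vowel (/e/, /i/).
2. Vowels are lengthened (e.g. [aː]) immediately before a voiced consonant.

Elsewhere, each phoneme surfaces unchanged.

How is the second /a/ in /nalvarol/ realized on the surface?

/a/ meets the environment for rule 2 (before a voiced consonant) → [aː].

[aː]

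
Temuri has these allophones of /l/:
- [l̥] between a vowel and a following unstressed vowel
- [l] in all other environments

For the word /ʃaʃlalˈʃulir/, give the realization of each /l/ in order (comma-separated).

[l], [l], [l̥]

Occurrence 1 (position 4): no conditioning environment matches → elsewhere allophone [l].
Occurrence 2 (position 6): no conditioning environment matches → elsewhere allophone [l].
Occurrence 3 (position 9): between a vowel and a following unstressed vowel → [l̥].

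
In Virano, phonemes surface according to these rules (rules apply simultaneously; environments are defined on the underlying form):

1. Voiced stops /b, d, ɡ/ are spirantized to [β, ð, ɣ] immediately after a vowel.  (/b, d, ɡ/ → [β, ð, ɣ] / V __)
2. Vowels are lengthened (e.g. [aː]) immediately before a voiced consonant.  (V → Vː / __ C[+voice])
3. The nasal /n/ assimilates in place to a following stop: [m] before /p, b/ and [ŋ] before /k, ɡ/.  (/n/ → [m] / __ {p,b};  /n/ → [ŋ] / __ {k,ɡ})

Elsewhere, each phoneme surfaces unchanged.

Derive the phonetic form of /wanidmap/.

[waːniːðmap]

/w/ — not in any rule's target class → [w].
Rule 2 applies to /a/ (between /w/ and /n/: before a voiced consonant) → [aː].
/n/ (between /a/ and /i/) is in the target of rule 3 but the environment (before a labial or velar stop) is not met → [n].
/i/ (between /n/ and /d/) occurs before a voiced consonant → [iː] by rule 2.
/d/ (between /i/ and /m/): immediately after a vowel, so rule 1 applies → [ð].
/m/ stays [m].
/a/ — between /m/ and /p/; rule 2 does not apply here → [a].
/p/ stays [p].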